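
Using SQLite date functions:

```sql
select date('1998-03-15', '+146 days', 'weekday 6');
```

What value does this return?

Applying '+146 days' to 1998-03-15: counting 146 days forward gives 1998-08-08.
`weekday 6` advances to the next Saturday; 1998-08-08 is already a Saturday, so it stays at 1998-08-08.

1998-08-08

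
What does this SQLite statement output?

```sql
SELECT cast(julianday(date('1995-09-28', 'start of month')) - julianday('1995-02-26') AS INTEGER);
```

`start of month` rewinds 1995-09-28 to 1995-09-01.
2 days remain in February 1995 after the 26th (28 − 26).
Full months from March 1995 through August 1995 contribute their day counts.
Then 1 day into September 1995.
Total: 2 + 31 + 30 + 31 + 30 + 31 + 31 + 1 = 187.

187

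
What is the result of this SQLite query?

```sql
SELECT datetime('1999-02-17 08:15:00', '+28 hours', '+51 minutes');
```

+28 hours from 1999-02-17 08:15:00 is 1999-02-18 12:15:00 (crosses midnight).
+51 minutes from 1999-02-18 12:15:00 is 1999-02-18 13:06:00.

1999-02-18 13:06:00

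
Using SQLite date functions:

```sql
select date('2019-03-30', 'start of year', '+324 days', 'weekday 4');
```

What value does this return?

`start of year` rewinds 2019-03-30 to 2019-01-01.
Applying '+324 days' to 2019-01-01: counting 324 days forward gives 2019-11-21.
`weekday 4` advances to the next Thursday; 2019-11-21 is already a Thursday, so it stays at 2019-11-21.

2019-11-21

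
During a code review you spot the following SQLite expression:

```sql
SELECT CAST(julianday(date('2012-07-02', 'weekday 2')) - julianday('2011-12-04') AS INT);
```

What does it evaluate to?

`weekday 2` advances to the next Tuesday; 2012-07-02 is a Monday, so it moves forward to 2012-07-03.
27 days remain in December 2011 after the 4th (31 − 4).
Full months from January 2012 through June 2012 contribute their day counts.
Then 3 days into July 2012.
Total: 27 + 31 + 29 + 31 + 30 + 31 + 30 + 3 = 212.

212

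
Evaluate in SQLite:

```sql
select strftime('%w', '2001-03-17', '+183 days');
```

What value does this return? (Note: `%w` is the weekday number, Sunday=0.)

First apply '+183 days': 2001-03-17 → 2001-09-16.
2001-09-16 is a Sunday; with Sunday=0 that is 0.

0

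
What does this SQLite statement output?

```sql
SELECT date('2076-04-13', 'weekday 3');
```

2076-04-15

`weekday 3` advances to the next Wednesday; 2076-04-13 is a Monday, so it moves forward to 2076-04-15.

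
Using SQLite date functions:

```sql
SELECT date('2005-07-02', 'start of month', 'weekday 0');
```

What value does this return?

`start of month` rewinds 2005-07-02 to 2005-07-01.
`weekday 0` advances to the next Sunday; 2005-07-01 is a Friday, so it moves forward to 2005-07-03.

2005-07-03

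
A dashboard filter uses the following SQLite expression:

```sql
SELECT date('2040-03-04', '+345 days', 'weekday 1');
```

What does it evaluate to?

2041-02-18

Applying '+345 days' to 2040-03-04: counting 345 days forward gives 2041-02-12.
`weekday 1` advances to the next Monday; 2041-02-12 is a Tuesday, so it moves forward to 2041-02-18.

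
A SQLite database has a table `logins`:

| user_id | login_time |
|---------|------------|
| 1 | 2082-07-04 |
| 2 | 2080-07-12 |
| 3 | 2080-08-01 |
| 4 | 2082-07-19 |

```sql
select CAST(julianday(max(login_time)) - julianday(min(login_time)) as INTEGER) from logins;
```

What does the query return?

MIN = 2080-07-12, MAX = 2082-07-19.
19 days remain in July 2080 after the 12th (31 − 12).
Full months from August 2080 through June 2082 contribute their day counts.
Then 19 days into July 2082.
Total: 19 + 31 + 30 + 31 + 30 + 31 + 31 + 28 + 31 + 30 + 31 + 30 + 31 + 31 + 30 + 31 + 30 + 31 + 31 + 28 + 31 + 30 + 31 + 30 + 19 = 737.

737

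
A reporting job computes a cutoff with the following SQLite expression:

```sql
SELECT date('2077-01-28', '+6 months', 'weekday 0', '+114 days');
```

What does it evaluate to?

2077-11-23

Adding +6 months to 2077-01-28 gives 2077-07-28.
`weekday 0` advances to the next Sunday; 2077-07-28 is a Wednesday, so it moves forward to 2077-08-01.
Applying '+114 days' to 2077-08-01: counting 114 days forward gives 2077-11-23.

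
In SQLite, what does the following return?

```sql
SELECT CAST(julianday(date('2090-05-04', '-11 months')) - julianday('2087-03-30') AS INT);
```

797

Adding -11 months to 2090-05-04 gives 2089-06-04.
1 day remains in March 2087 after the 30th (31 − 30).
Full months from April 2087 through May 2089 contribute their day counts.
Then 4 days into June 2089.
Total: 1 + 30 + 31 + 30 + 31 + 31 + 30 + 31 + 30 + 31 + 31 + 29 + 31 + 30 + 31 + 30 + 31 + 31 + 30 + 31 + 30 + 31 + 31 + 28 + 31 + 30 + 31 + 4 = 797.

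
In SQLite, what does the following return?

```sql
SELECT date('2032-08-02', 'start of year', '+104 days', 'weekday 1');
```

`start of year` rewinds 2032-08-02 to 2032-01-01.
Applying '+104 days' to 2032-01-01: counting 104 days forward gives 2032-04-14.
`weekday 1` advances to the next Monday; 2032-04-14 is a Wednesday, so it moves forward to 2032-04-19.

2032-04-19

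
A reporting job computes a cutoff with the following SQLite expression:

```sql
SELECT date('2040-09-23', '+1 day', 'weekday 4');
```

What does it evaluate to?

Advancing 1 more day within September lands on 2040-09-24.
`weekday 4` advances to the next Thursday; 2040-09-24 is a Monday, so it moves forward to 2040-09-27.

2040-09-27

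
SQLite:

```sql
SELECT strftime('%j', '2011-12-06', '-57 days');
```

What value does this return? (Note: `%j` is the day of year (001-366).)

283

First apply '-57 days': 2011-12-06 → 2011-10-10.
Day-of-year for 2011-10-10: days since 2011-01-01 inclusive = 283, zero-padded to 283.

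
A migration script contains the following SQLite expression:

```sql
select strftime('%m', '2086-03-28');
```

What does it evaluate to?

03

`%m` extracts the 2-digit month (01-12): 03.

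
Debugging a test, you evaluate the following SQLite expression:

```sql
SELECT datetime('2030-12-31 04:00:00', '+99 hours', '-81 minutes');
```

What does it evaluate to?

+99 hours from 2030-12-31 04:00:00 is 2031-01-04 07:00:00 (crosses midnight).
81 minutes = 1h 21m; -81 minutes from 2031-01-04 07:00:00 is 2031-01-04 05:39:00.

2031-01-04 05:39:00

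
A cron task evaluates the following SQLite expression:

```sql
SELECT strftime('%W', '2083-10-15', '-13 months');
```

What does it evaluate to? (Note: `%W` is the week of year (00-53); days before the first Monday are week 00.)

First apply '-13 months': 2083-10-15 → 2082-09-15.
2082-09-15 is a Tuesday. SQLite's %W counts Mondays since the year started; the result is 37.

37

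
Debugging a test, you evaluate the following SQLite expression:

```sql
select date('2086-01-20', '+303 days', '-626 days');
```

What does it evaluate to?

2085-03-03

Applying '+303 days' to 2086-01-20: counting 303 days forward gives 2086-11-19.
Applying '-626 days' to 2086-11-19: counting 626 days back gives 2085-03-03.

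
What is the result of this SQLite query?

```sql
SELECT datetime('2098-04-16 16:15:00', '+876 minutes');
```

2098-04-17 06:51:00

876 minutes = 14h 36m; +876 minutes from 2098-04-16 16:15:00 is 2098-04-17 06:51:00 (crosses midnight).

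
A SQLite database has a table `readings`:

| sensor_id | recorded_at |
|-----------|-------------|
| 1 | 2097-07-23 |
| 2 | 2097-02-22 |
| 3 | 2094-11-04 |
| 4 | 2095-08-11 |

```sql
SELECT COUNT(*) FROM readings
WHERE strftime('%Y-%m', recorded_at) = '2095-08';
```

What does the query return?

1

Rows with year-month 2095-08: 2095-08-11 → 1.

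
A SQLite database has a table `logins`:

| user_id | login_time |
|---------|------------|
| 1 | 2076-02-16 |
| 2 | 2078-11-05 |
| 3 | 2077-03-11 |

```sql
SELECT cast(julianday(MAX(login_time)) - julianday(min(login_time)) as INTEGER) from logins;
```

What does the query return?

MIN = 2076-02-16, MAX = 2078-11-05.
13 days remain in February 2076 after the 16th (29 − 16).
Full months from March 2076 through October 2078 contribute their day counts.
Then 5 days into November 2078.
Total: 13 + 31 + 30 + 31 + 30 + 31 + 31 + 30 + 31 + 30 + 31 + 31 + 28 + 31 + 30 + 31 + 30 + 31 + 31 + 30 + 31 + 30 + 31 + 31 + 28 + 31 + 30 + 31 + 30 + 31 + 31 + 30 + 31 + 5 = 993.

993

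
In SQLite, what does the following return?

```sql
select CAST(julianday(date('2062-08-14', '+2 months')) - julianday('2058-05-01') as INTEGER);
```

Adding +2 months to 2062-08-14 gives 2062-10-14.
30 days remain in May 2058 after the 1st (31 − 1).
Full months from June 2058 through September 2062 contribute their day counts.
Then 14 days into October 2062.
Total: 30 + 30 + 31 + 31 + 30 + 31 + 30 + 31 + 31 + 28 + 31 + 30 + 31 + 30 + 31 + 31 + 30 + 31 + 30 + 31 + 31 + 29 + 31 + 30 + 31 + 30 + 31 + 31 + 30 + 31 + 30 + 31 + 31 + 28 + 31 + 30 + 31 + 30 + 31 + 31 + 30 + 31 + 30 + 31 + 31 + 28 + 31 + 30 + 31 + 30 + 31 + 31 + 30 + 14 = 1627.

1627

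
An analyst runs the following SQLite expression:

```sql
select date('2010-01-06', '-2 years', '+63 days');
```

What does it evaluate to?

2008-03-09

Adding -2 years to 2010-01-06 gives 2008-01-06.
Applying '+63 days' to 2008-01-06: counting 63 days forward gives 2008-03-09.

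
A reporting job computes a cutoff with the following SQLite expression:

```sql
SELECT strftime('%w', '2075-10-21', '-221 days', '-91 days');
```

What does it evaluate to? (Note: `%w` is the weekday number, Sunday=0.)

4

First apply '-221 days', '-91 days': 2075-10-21 → 2074-12-13.
2074-12-13 is a Thursday; with Sunday=0 that is 4.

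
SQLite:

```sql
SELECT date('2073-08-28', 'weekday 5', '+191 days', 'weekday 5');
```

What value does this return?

2074-03-16

`weekday 5` advances to the next Friday; 2073-08-28 is a Monday, so it moves forward to 2073-09-01.
Applying '+191 days' to 2073-09-01: counting 191 days forward gives 2074-03-11.
`weekday 5` advances to the next Friday; 2074-03-11 is a Sunday, so it moves forward to 2074-03-16.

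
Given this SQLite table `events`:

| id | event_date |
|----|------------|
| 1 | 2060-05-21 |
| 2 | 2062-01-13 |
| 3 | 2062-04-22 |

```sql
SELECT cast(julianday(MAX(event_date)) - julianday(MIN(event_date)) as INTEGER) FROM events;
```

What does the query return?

701

MIN = 2060-05-21, MAX = 2062-04-22.
10 days remain in May 2060 after the 21st (31 − 21).
Full months from June 2060 through March 2062 contribute their day counts.
Then 22 days into April 2062.
Total: 10 + 30 + 31 + 31 + 30 + 31 + 30 + 31 + 31 + 28 + 31 + 30 + 31 + 30 + 31 + 31 + 30 + 31 + 30 + 31 + 31 + 28 + 31 + 22 = 701.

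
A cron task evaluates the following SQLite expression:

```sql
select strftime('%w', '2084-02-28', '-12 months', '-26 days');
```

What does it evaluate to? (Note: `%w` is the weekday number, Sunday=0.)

2

First apply '-12 months', '-26 days': 2084-02-28 → 2083-02-02.
2083-02-02 is a Tuesday; with Sunday=0 that is 2.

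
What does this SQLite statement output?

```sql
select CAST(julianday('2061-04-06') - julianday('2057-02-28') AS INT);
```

1498

0 days remain in February 2057 after the 28th (28 − 28).
Full months from March 2057 through March 2061 contribute their day counts.
Then 6 days into April 2061.
Total: 0 + 31 + 30 + 31 + 30 + 31 + 31 + 30 + 31 + 30 + 31 + 31 + 28 + 31 + 30 + 31 + 30 + 31 + 31 + 30 + 31 + 30 + 31 + 31 + 28 + 31 + 30 + 31 + 30 + 31 + 31 + 30 + 31 + 30 + 31 + 31 + 29 + 31 + 30 + 31 + 30 + 31 + 31 + 30 + 31 + 30 + 31 + 31 + 28 + 31 + 6 = 1498.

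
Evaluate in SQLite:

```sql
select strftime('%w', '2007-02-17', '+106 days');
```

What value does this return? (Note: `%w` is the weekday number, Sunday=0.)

First apply '+106 days': 2007-02-17 → 2007-06-03.
2007-06-03 is a Sunday; with Sunday=0 that is 0.

0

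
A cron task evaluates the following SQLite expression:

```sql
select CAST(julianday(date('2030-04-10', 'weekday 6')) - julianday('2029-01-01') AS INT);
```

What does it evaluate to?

`weekday 6` advances to the next Saturday; 2030-04-10 is a Wednesday, so it moves forward to 2030-04-13.
30 days remain in January 2029 after the 1st (31 − 1).
Full months from February 2029 through March 2030 contribute their day counts.
Then 13 days into April 2030.
Total: 30 + 28 + 31 + 30 + 31 + 30 + 31 + 31 + 30 + 31 + 30 + 31 + 31 + 28 + 31 + 13 = 467.

467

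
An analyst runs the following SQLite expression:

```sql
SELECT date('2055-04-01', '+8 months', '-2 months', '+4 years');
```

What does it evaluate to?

Adding +8 months to 2055-04-01 gives 2055-12-01.
Adding -2 months to 2055-12-01 gives 2055-10-01.
Adding +4 years to 2055-10-01 gives 2059-10-01.

2059-10-01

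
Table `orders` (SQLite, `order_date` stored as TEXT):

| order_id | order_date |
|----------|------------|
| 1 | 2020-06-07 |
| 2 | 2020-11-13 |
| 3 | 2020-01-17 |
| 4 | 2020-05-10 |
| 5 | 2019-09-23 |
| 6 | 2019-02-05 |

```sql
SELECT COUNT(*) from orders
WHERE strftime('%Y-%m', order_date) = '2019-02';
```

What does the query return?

1

Rows with year-month 2019-02: 2019-02-05 → 1.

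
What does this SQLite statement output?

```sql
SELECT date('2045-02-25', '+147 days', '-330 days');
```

2044-08-26

Applying '+147 days' to 2045-02-25: counting 147 days forward gives 2045-07-22.
Applying '-330 days' to 2045-07-22: counting 330 days back gives 2044-08-26.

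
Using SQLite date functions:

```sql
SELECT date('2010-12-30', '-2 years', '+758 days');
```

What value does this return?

2011-01-27

Adding -2 years to 2010-12-30 gives 2008-12-30.
Applying '+758 days' to 2008-12-30: counting 758 days forward gives 2011-01-27.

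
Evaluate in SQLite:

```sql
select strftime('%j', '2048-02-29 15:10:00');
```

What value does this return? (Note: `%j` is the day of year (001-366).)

060

Day-of-year for 2048-02-29: days since 2048-01-01 inclusive = 60, zero-padded to 060.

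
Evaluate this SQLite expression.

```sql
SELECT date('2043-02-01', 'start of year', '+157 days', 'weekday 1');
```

`start of year` rewinds 2043-02-01 to 2043-01-01.
Applying '+157 days' to 2043-01-01: counting 157 days forward gives 2043-06-07.
`weekday 1` advances to the next Monday; 2043-06-07 is a Sunday, so it moves forward to 2043-06-08.

2043-06-08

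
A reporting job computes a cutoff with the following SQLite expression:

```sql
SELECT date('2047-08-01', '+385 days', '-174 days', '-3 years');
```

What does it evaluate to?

2045-02-28

Applying '+385 days' to 2047-08-01: counting 385 days forward gives 2048-08-20.
Applying '-174 days' to 2048-08-20: counting 174 days back gives 2048-02-28.
Adding -3 years to 2048-02-28 gives 2045-02-28.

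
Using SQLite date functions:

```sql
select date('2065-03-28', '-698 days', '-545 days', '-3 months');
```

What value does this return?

2061-08-01

Applying '-698 days' to 2065-03-28: counting 698 days back gives 2063-04-30.
Applying '-545 days' to 2063-04-30: counting 545 days back gives 2061-11-01.
Adding -3 months to 2061-11-01 gives 2061-08-01.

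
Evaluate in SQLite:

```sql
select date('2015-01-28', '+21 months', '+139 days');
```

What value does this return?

Adding +21 months to 2015-01-28 gives 2016-10-28.
Applying '+139 days' to 2016-10-28: counting 139 days forward gives 2017-03-16.

2017-03-16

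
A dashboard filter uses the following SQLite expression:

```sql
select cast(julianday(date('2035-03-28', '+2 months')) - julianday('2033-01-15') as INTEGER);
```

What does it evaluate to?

Adding +2 months to 2035-03-28 gives 2035-05-28.
16 days remain in January 2033 after the 15th (31 − 15).
Full months from February 2033 through April 2035 contribute their day counts.
Then 28 days into May 2035.
Total: 16 + 28 + 31 + 30 + 31 + 30 + 31 + 31 + 30 + 31 + 30 + 31 + 31 + 28 + 31 + 30 + 31 + 30 + 31 + 31 + 30 + 31 + 30 + 31 + 31 + 28 + 31 + 30 + 28 = 863.

863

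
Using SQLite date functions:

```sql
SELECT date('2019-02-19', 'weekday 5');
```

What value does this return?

2019-02-22

`weekday 5` advances to the next Friday; 2019-02-19 is a Tuesday, so it moves forward to 2019-02-22.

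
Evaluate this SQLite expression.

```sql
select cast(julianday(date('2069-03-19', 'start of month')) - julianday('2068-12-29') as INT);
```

`start of month` rewinds 2069-03-19 to 2069-03-01.
2 days remain in December 2068 after the 29th (31 − 29).
January 2069: 31 days.
February 2069: 28 days.
Then 1 day into March 2069.
Total: 2 + 31 + 28 + 1 = 62.

62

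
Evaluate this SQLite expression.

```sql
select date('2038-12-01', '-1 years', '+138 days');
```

2038-04-18

Adding -1 year to 2038-12-01 gives 2037-12-01.
Applying '+138 days' to 2037-12-01: counting 138 days forward gives 2038-04-18.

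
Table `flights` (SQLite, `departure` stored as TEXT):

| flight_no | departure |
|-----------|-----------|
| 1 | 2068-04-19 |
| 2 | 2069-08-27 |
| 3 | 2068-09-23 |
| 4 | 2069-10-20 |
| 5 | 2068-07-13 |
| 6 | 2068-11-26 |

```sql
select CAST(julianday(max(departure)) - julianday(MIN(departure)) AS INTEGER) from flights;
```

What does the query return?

MIN = 2068-04-19, MAX = 2069-10-20.
11 days remain in April 2068 after the 19th (30 − 19).
Full months from May 2068 through September 2069 contribute their day counts.
Then 20 days into October 2069.
Total: 11 + 31 + 30 + 31 + 31 + 30 + 31 + 30 + 31 + 31 + 28 + 31 + 30 + 31 + 30 + 31 + 31 + 30 + 20 = 549.

549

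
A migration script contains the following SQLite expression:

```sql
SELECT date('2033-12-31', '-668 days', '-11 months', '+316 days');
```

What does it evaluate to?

Applying '-668 days' to 2033-12-31: counting 668 days back gives 2032-03-03.
Adding -11 months to 2032-03-03 gives 2031-04-03.
Applying '+316 days' to 2031-04-03: counting 316 days forward gives 2032-02-13.

2032-02-13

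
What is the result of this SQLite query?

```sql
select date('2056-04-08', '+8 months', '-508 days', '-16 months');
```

2054-03-19

Adding +8 months to 2056-04-08 gives 2056-12-08.
Applying '-508 days' to 2056-12-08: counting 508 days back gives 2055-07-19.
Adding -16 months to 2055-07-19 gives 2054-03-19.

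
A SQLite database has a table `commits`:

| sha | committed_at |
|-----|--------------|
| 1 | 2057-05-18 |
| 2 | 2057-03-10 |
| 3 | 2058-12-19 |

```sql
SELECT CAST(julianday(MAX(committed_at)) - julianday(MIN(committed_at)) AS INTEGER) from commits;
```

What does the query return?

649

MIN = 2057-03-10, MAX = 2058-12-19.
21 days remain in March 2057 after the 10th (31 − 10).
Full months from April 2057 through November 2058 contribute their day counts.
Then 19 days into December 2058.
Total: 21 + 30 + 31 + 30 + 31 + 31 + 30 + 31 + 30 + 31 + 31 + 28 + 31 + 30 + 31 + 30 + 31 + 31 + 30 + 31 + 30 + 19 = 649.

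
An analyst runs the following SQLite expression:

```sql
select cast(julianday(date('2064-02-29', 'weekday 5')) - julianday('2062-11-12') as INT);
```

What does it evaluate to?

`weekday 5` advances to the next Friday; 2064-02-29 is already a Friday, so it stays at 2064-02-29.
18 days remain in November 2062 after the 12th (30 − 12).
Full months from December 2062 through January 2064 contribute their day counts.
Then 29 days into February 2064.
Total: 18 + 31 + 31 + 28 + 31 + 30 + 31 + 30 + 31 + 31 + 30 + 31 + 30 + 31 + 31 + 29 = 474.

474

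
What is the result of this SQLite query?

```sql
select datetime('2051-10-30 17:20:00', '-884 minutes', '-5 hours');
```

884 minutes = 14h 44m; -884 minutes from 2051-10-30 17:20:00 is 2051-10-30 02:36:00.
-5 hours from 2051-10-30 02:36:00 is 2051-10-29 21:36:00 (crosses midnight).

2051-10-29 21:36:00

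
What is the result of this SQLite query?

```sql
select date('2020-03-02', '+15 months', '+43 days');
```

2021-07-15

Adding +15 months to 2020-03-02 gives 2021-06-02.
Applying '+43 days' to 2021-06-02: counting 43 days forward gives 2021-07-15.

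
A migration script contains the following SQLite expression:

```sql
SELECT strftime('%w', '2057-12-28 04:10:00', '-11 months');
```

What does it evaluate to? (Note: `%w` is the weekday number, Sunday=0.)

0

First apply '-11 months': 2057-12-28 04:10:00 → 2057-01-28 04:10:00.
2057-01-28 is a Sunday; with Sunday=0 that is 0.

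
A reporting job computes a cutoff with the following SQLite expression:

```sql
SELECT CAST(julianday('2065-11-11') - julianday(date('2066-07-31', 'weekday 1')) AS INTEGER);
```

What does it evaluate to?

`weekday 1` advances to the next Monday; 2066-07-31 is a Saturday, so it moves forward to 2066-08-02.
19 days remain in November 2065 after the 11th (30 − 11).
Full months from December 2065 through July 2066 contribute their day counts.
Then 2 days into August 2066.
Total: 19 + 31 + 31 + 28 + 31 + 30 + 31 + 30 + 31 + 2 = 264.
The subtraction is earlier − later, so the result is −264 → -264.

-264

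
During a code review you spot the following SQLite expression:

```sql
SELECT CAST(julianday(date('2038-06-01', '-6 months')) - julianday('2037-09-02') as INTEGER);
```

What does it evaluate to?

90

Adding -6 months to 2038-06-01 gives 2037-12-01.
28 days remain in September 2037 after the 2nd (30 − 2).
October 2037: 31 days.
November 2037: 30 days.
Then 1 day into December 2037.
Total: 28 + 31 + 30 + 1 = 90.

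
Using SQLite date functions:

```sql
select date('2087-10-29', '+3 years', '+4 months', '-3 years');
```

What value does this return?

Adding +3 years to 2087-10-29 gives 2090-10-29.
Adding +4 months to 2090-10-29 targets 2091-02-29. February 2091 has only 28 days, so SQLite normalizes the 1-day overflow forward to 2091-03-01.
Adding -3 years to 2091-03-01 gives 2088-03-01.

2088-03-01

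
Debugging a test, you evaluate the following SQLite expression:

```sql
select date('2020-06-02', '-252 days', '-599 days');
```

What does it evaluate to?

2018-02-02

Applying '-252 days' to 2020-06-02: counting 252 days back gives 2019-09-24.
Applying '-599 days' to 2019-09-24: counting 599 days back gives 2018-02-02.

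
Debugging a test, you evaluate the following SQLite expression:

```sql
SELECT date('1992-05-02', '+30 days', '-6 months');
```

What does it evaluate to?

May 1992 has 31 days; 29 remain after the 2nd, so 30 days reach 1992-06-01.
Adding -6 months to 1992-06-01 gives 1991-12-01.

1991-12-01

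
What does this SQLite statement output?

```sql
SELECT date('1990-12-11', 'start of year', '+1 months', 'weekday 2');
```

1990-02-06

`start of year` rewinds 1990-12-11 to 1990-01-01.
Adding +1 month to 1990-01-01 gives 1990-02-01.
`weekday 2` advances to the next Tuesday; 1990-02-01 is a Thursday, so it moves forward to 1990-02-06.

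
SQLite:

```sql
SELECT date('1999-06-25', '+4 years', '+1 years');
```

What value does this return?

Adding +4 years to 1999-06-25 gives 2003-06-25.
Adding +1 year to 2003-06-25 gives 2004-06-25.

2004-06-25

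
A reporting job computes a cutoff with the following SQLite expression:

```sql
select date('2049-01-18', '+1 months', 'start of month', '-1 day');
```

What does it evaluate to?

Adding +1 month to 2049-01-18 gives 2049-02-18.
`start of month` rewinds 2049-02-18 to 2049-02-01.
Going back 1 day from 2049-02-01 reaches 2049-01-31 (last day of January, 31 days).

2049-01-31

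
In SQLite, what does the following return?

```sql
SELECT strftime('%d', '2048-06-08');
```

08

`%d` extracts the 2-digit day of month: 08.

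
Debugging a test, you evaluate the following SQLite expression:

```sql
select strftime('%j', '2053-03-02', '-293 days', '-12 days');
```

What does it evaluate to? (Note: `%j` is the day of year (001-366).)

122

First apply '-293 days', '-12 days': 2053-03-02 → 2052-05-01.
Day-of-year for 2052-05-01: days since 2052-01-01 inclusive = 122, zero-padded to 122.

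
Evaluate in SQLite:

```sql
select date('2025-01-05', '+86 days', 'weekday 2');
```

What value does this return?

Applying '+86 days' to 2025-01-05: counting 86 days forward gives 2025-04-01.
`weekday 2` advances to the next Tuesday; 2025-04-01 is already a Tuesday, so it stays at 2025-04-01.

2025-04-01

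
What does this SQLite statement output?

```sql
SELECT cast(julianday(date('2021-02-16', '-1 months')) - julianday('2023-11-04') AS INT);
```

Adding -1 month to 2021-02-16 gives 2021-01-16.
15 days remain in January 2021 after the 16th (31 − 16).
Full months from February 2021 through October 2023 contribute their day counts.
Then 4 days into November 2023.
Total: 15 + 28 + 31 + 30 + 31 + 30 + 31 + 31 + 30 + 31 + 30 + 31 + 31 + 28 + 31 + 30 + 31 + 30 + 31 + 31 + 30 + 31 + 30 + 31 + 31 + 28 + 31 + 30 + 31 + 30 + 31 + 31 + 30 + 31 + 4 = 1022.
The subtraction is earlier − later, so the result is −1022 → -1022.

-1022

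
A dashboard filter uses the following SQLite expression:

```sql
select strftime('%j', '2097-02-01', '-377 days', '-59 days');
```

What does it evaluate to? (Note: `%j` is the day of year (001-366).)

First apply '-377 days', '-59 days': 2097-02-01 → 2095-11-23.
Day-of-year for 2095-11-23: days since 2095-01-01 inclusive = 327, zero-padded to 327.

327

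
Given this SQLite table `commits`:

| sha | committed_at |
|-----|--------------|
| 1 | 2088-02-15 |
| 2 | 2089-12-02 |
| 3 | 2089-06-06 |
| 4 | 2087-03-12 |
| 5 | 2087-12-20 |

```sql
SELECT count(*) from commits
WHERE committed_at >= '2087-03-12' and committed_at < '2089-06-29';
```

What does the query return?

4

Rows in [2087-03-12, 2089-06-29): 2088-02-15, 2089-06-06, 2087-03-12, 2087-12-20 → 4 rows.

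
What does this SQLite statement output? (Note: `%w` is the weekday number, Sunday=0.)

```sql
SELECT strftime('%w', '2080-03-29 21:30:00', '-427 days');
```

5

First apply '-427 days': 2080-03-29 21:30:00 → 2079-01-27 21:30:00.
2079-01-27 is a Friday; with Sunday=0 that is 5.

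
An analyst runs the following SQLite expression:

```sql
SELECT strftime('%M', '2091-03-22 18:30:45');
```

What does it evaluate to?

30

`%M` extracts the 2-digit minute: 30.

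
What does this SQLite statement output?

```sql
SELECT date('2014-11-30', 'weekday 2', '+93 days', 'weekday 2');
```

2015-03-10

`weekday 2` advances to the next Tuesday; 2014-11-30 is a Sunday, so it moves forward to 2014-12-02.
Applying '+93 days' to 2014-12-02: counting 93 days forward gives 2015-03-05.
`weekday 2` advances to the next Tuesday; 2015-03-05 is a Thursday, so it moves forward to 2015-03-10.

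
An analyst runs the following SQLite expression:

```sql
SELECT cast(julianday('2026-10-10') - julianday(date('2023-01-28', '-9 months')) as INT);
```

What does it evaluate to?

Adding -9 months to 2023-01-28 gives 2022-04-28.
2 days remain in April 2022 after the 28th (30 − 28).
Full months from May 2022 through September 2026 contribute their day counts.
Then 10 days into October 2026.
Total: 2 + 31 + 30 + 31 + 31 + 30 + 31 + 30 + 31 + 31 + 28 + 31 + 30 + 31 + 30 + 31 + 31 + 30 + 31 + 30 + 31 + 31 + 29 + 31 + 30 + 31 + 30 + 31 + 31 + 30 + 31 + 30 + 31 + 31 + 28 + 31 + 30 + 31 + 30 + 31 + 31 + 30 + 31 + 30 + 31 + 31 + 28 + 31 + 30 + 31 + 30 + 31 + 31 + 30 + 10 = 1626.

1626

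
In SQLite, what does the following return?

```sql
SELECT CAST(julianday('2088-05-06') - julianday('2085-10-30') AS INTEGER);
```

919

1 day remains in October 2085 after the 30th (31 − 30).
Full months from November 2085 through April 2088 contribute their day counts.
Then 6 days into May 2088.
Total: 1 + 30 + 31 + 31 + 28 + 31 + 30 + 31 + 30 + 31 + 31 + 30 + 31 + 30 + 31 + 31 + 28 + 31 + 30 + 31 + 30 + 31 + 31 + 30 + 31 + 30 + 31 + 31 + 29 + 31 + 30 + 6 = 919.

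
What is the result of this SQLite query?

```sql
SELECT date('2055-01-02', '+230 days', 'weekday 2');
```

Applying '+230 days' to 2055-01-02: counting 230 days forward gives 2055-08-20.
`weekday 2` advances to the next Tuesday; 2055-08-20 is a Friday, so it moves forward to 2055-08-24.

2055-08-24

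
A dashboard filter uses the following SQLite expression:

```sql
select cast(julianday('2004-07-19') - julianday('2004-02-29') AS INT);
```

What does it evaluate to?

0 days remain in February 2004 after the 29th (29 − 29).
March 2004: 31 days.
April 2004: 30 days.
May 2004: 31 days.
June 2004: 30 days.
Then 19 days into July 2004.
Total: 0 + 31 + 30 + 31 + 30 + 19 = 141.

141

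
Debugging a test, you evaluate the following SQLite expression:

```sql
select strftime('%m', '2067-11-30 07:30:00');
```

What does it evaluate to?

11

`%m` extracts the 2-digit month (01-12): 11.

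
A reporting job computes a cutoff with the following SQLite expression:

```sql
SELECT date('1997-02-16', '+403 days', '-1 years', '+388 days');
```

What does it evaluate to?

Applying '+403 days' to 1997-02-16: counting 403 days forward gives 1998-03-26.
Adding -1 year to 1998-03-26 gives 1997-03-26.
Applying '+388 days' to 1997-03-26: counting 388 days forward gives 1998-04-18.

1998-04-18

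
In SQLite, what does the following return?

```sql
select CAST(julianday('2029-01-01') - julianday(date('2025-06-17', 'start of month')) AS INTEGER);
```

1310

`start of month` rewinds 2025-06-17 to 2025-06-01.
29 days remain in June 2025 after the 1st (30 − 1).
Full months from July 2025 through December 2028 contribute their day counts.
Then 1 day into January 2029.
Total: 29 + 31 + 31 + 30 + 31 + 30 + 31 + 31 + 28 + 31 + 30 + 31 + 30 + 31 + 31 + 30 + 31 + 30 + 31 + 31 + 28 + 31 + 30 + 31 + 30 + 31 + 31 + 30 + 31 + 30 + 31 + 31 + 29 + 31 + 30 + 31 + 30 + 31 + 31 + 30 + 31 + 30 + 31 + 1 = 1310.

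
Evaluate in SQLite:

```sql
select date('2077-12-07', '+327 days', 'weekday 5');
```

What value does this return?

Applying '+327 days' to 2077-12-07: counting 327 days forward gives 2078-10-30.
`weekday 5` advances to the next Friday; 2078-10-30 is a Sunday, so it moves forward to 2078-11-04.

2078-11-04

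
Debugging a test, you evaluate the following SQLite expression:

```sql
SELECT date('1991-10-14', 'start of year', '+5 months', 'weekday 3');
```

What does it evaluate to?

`start of year` rewinds 1991-10-14 to 1991-01-01.
Adding +5 months to 1991-01-01 gives 1991-06-01.
`weekday 3` advances to the next Wednesday; 1991-06-01 is a Saturday, so it moves forward to 1991-06-05.

1991-06-05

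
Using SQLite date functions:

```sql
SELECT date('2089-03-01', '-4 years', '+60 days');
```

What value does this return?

2085-04-30

Adding -4 years to 2089-03-01 gives 2085-03-01.
Applying '+60 days' to 2085-03-01: counting 60 days forward gives 2085-04-30.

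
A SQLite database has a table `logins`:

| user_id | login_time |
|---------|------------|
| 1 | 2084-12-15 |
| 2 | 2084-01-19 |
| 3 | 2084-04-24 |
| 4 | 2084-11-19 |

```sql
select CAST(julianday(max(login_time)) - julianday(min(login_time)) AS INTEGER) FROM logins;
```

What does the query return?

331

MIN = 2084-01-19, MAX = 2084-12-15.
12 days remain in January 2084 after the 19th (31 − 19).
Full months from February 2084 through November 2084 contribute their day counts.
Then 15 days into December 2084.
Total: 12 + 29 + 31 + 30 + 31 + 30 + 31 + 31 + 30 + 31 + 30 + 15 = 331.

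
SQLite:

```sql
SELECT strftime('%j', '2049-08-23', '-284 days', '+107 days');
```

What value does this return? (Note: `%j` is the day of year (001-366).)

058

First apply '-284 days', '+107 days': 2049-08-23 → 2049-02-27.
Day-of-year for 2049-02-27: days since 2049-01-01 inclusive = 58, zero-padded to 058.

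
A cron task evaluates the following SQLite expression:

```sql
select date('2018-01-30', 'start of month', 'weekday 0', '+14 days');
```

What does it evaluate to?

`start of month` rewinds 2018-01-30 to 2018-01-01.
`weekday 0` advances to the next Sunday; 2018-01-01 is a Monday, so it moves forward to 2018-01-07.
Advancing 14 more days within January lands on 2018-01-21.

2018-01-21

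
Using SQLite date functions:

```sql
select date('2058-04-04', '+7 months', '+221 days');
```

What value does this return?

2059-06-13

Adding +7 months to 2058-04-04 gives 2058-11-04.
Applying '+221 days' to 2058-11-04: counting 221 days forward gives 2059-06-13.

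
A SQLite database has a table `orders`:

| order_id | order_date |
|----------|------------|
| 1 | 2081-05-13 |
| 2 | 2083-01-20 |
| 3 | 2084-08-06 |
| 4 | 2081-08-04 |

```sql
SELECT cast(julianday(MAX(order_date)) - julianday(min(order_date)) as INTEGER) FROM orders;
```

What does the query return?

1181

MIN = 2081-05-13, MAX = 2084-08-06.
18 days remain in May 2081 after the 13th (31 − 13).
Full months from June 2081 through July 2084 contribute their day counts.
Then 6 days into August 2084.
Total: 18 + 30 + 31 + 31 + 30 + 31 + 30 + 31 + 31 + 28 + 31 + 30 + 31 + 30 + 31 + 31 + 30 + 31 + 30 + 31 + 31 + 28 + 31 + 30 + 31 + 30 + 31 + 31 + 30 + 31 + 30 + 31 + 31 + 29 + 31 + 30 + 31 + 30 + 31 + 6 = 1181.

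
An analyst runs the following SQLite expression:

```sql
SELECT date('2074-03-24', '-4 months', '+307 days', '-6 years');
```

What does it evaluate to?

Adding -4 months to 2074-03-24 gives 2073-11-24.
Applying '+307 days' to 2073-11-24: counting 307 days forward gives 2074-09-27.
Adding -6 years to 2074-09-27 gives 2068-09-27.

2068-09-27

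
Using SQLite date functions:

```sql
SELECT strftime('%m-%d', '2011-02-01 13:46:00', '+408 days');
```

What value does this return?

03-15

First apply '+408 days': 2011-02-01 13:46:00 → 2012-03-15 13:46:00.
`%m-%d` extracts the month-day: 03-15.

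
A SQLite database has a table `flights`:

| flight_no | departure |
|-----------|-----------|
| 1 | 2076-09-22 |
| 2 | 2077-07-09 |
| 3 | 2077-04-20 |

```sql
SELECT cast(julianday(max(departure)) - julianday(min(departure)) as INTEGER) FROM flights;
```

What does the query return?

MIN = 2076-09-22, MAX = 2077-07-09.
8 days remain in September 2076 after the 22nd (30 − 22).
Full months from October 2076 through June 2077 contribute their day counts.
Then 9 days into July 2077.
Total: 8 + 31 + 30 + 31 + 31 + 28 + 31 + 30 + 31 + 30 + 9 = 290.

290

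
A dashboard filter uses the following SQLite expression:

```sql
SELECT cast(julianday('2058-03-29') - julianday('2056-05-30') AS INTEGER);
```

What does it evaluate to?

1 day remains in May 2056 after the 30th (31 − 30).
Full months from June 2056 through February 2058 contribute their day counts.
Then 29 days into March 2058.
Total: 1 + 30 + 31 + 31 + 30 + 31 + 30 + 31 + 31 + 28 + 31 + 30 + 31 + 30 + 31 + 31 + 30 + 31 + 30 + 31 + 31 + 28 + 29 = 668.

668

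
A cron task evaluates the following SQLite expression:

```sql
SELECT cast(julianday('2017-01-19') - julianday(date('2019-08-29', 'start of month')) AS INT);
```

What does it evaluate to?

`start of month` rewinds 2019-08-29 to 2019-08-01.
12 days remain in January 2017 after the 19th (31 − 19).
Full months from February 2017 through July 2019 contribute their day counts.
Then 1 day into August 2019.
Total: 12 + 28 + 31 + 30 + 31 + 30 + 31 + 31 + 30 + 31 + 30 + 31 + 31 + 28 + 31 + 30 + 31 + 30 + 31 + 31 + 30 + 31 + 30 + 31 + 31 + 28 + 31 + 30 + 31 + 30 + 31 + 1 = 924.
The subtraction is earlier − later, so the result is −924 → -924.

-924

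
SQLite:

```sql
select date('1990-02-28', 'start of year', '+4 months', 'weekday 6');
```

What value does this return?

`start of year` rewinds 1990-02-28 to 1990-01-01.
Adding +4 months to 1990-01-01 gives 1990-05-01.
`weekday 6` advances to the next Saturday; 1990-05-01 is a Tuesday, so it moves forward to 1990-05-05.

1990-05-05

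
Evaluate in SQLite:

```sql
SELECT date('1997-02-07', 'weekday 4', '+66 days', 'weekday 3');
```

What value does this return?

1997-04-23

`weekday 4` advances to the next Thursday; 1997-02-07 is a Friday, so it moves forward to 1997-02-13.
Applying '+66 days' to 1997-02-13: counting 66 days forward gives 1997-04-20.
`weekday 3` advances to the next Wednesday; 1997-04-20 is a Sunday, so it moves forward to 1997-04-23.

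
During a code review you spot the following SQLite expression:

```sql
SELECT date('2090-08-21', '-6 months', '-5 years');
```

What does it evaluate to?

Adding -6 months to 2090-08-21 gives 2090-02-21.
Adding -5 years to 2090-02-21 gives 2085-02-21.

2085-02-21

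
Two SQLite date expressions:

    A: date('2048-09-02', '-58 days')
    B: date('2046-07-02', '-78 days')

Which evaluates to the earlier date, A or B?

A = 2048-07-06.
B = 2046-04-15.
B is earlier.

B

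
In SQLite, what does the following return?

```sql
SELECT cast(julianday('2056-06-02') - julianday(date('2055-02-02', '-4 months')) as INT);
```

609

Adding -4 months to 2055-02-02 gives 2054-10-02.
29 days remain in October 2054 after the 2nd (31 − 2).
Full months from November 2054 through May 2056 contribute their day counts.
Then 2 days into June 2056.
Total: 29 + 30 + 31 + 31 + 28 + 31 + 30 + 31 + 30 + 31 + 31 + 30 + 31 + 30 + 31 + 31 + 29 + 31 + 30 + 31 + 2 = 609.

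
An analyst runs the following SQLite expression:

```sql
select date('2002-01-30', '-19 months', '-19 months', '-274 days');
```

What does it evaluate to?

1998-03-01

Adding -19 months to 2002-01-30 gives 2000-06-30.
Adding -19 months to 2000-06-30 gives 1998-11-30.
Applying '-274 days' to 1998-11-30: counting 274 days back gives 1998-03-01.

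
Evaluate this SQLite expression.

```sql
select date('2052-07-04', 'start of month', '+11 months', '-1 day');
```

2053-05-31

`start of month` rewinds 2052-07-04 to 2052-07-01.
Adding +11 months to 2052-07-01 gives 2053-06-01.
Going back 1 day from 2053-06-01 reaches 2053-05-31 (last day of May, 31 days).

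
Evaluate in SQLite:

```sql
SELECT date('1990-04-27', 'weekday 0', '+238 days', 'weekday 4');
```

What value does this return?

1990-12-27

`weekday 0` advances to the next Sunday; 1990-04-27 is a Friday, so it moves forward to 1990-04-29.
Applying '+238 days' to 1990-04-29: counting 238 days forward gives 1990-12-23.
`weekday 4` advances to the next Thursday; 1990-12-23 is a Sunday, so it moves forward to 1990-12-27.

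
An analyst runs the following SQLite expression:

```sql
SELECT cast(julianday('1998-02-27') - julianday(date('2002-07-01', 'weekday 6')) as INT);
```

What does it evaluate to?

-1590

`weekday 6` advances to the next Saturday; 2002-07-01 is a Monday, so it moves forward to 2002-07-06.
1 day remains in February 1998 after the 27th (28 − 27).
Full months from March 1998 through June 2002 contribute their day counts.
Then 6 days into July 2002.
Total: 1 + 31 + 30 + 31 + 30 + 31 + 31 + 30 + 31 + 30 + 31 + 31 + 28 + 31 + 30 + 31 + 30 + 31 + 31 + 30 + 31 + 30 + 31 + 31 + 29 + 31 + 30 + 31 + 30 + 31 + 31 + 30 + 31 + 30 + 31 + 31 + 28 + 31 + 30 + 31 + 30 + 31 + 31 + 30 + 31 + 30 + 31 + 31 + 28 + 31 + 30 + 31 + 30 + 6 = 1590.
The subtraction is earlier − later, so the result is −1590 → -1590.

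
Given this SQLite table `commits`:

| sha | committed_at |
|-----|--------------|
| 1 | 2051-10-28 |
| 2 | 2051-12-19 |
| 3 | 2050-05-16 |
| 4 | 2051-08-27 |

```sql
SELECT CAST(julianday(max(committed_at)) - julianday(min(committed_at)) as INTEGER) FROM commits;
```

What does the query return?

582

MIN = 2050-05-16, MAX = 2051-12-19.
15 days remain in May 2050 after the 16th (31 − 16).
Full months from June 2050 through November 2051 contribute their day counts.
Then 19 days into December 2051.
Total: 15 + 30 + 31 + 31 + 30 + 31 + 30 + 31 + 31 + 28 + 31 + 30 + 31 + 30 + 31 + 31 + 30 + 31 + 30 + 19 = 582.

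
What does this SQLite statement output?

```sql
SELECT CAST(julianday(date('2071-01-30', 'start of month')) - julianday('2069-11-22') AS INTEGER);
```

405

`start of month` rewinds 2071-01-30 to 2071-01-01.
8 days remain in November 2069 after the 22nd (30 − 22).
Full months from December 2069 through December 2070 contribute their day counts.
Then 1 day into January 2071.
Total: 8 + 31 + 31 + 28 + 31 + 30 + 31 + 30 + 31 + 31 + 30 + 31 + 30 + 31 + 1 = 405.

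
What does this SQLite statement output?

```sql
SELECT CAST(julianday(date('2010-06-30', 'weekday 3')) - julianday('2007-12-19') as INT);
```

`weekday 3` advances to the next Wednesday; 2010-06-30 is already a Wednesday, so it stays at 2010-06-30.
12 days remain in December 2007 after the 19th (31 − 19).
Full months from January 2008 through May 2010 contribute their day counts.
Then 30 days into June 2010.
Total: 12 + 31 + 29 + 31 + 30 + 31 + 30 + 31 + 31 + 30 + 31 + 30 + 31 + 31 + 28 + 31 + 30 + 31 + 30 + 31 + 31 + 30 + 31 + 30 + 31 + 31 + 28 + 31 + 30 + 31 + 30 = 924.

924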